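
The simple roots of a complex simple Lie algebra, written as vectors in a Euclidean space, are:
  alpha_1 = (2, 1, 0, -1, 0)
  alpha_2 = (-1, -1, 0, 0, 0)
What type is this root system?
Compute the Cartan integers a_ij = 2(alpha_i, alpha_j)/(alpha_j, alpha_j); the resulting 2x2 Cartan matrix is
[[2, -3], [-1, 2]].
The roots have two lengths (squared-length ratio 3:1); the short ones are alpha_{2}. The associated Dynkin diagram is two nodes joined by a triple edge (G_2), so the type is G_2.

G_2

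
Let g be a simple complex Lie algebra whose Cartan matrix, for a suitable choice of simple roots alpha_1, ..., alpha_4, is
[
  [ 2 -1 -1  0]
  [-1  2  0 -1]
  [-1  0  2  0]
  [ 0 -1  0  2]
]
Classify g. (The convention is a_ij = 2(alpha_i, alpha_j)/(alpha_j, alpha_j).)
A4

The matrix has rank 4 with 2's on the diagonal. Reading the off-diagonal entries as Dynkin edges (a single edge where a_ij = a_ji = -1; a double or triple edge where a_ij * a_ji = 2 or 3), the diagram is a chain of 4 nodes with single edges (A_4). One simple-root ordering that puts it in standard form is (alpha_4, alpha_2, alpha_1, alpha_3). So the algebra is type A_4, i.e. sl(5).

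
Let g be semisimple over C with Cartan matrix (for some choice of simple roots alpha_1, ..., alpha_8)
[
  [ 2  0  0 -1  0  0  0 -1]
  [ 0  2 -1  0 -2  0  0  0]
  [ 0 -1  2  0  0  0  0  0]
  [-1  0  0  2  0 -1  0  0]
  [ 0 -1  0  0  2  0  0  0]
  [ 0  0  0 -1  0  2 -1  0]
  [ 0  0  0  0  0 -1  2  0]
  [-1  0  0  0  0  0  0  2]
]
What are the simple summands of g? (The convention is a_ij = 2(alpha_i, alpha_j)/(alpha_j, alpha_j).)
type A_5 + type B_3

The diagram associated to this matrix has two connected components: the simple roots {alpha_1, alpha_4, alpha_6, alpha_7, alpha_8} form a chain of 5 nodes with single edges (A_5), and {alpha_2, alpha_3, alpha_5} form a chain of 3 nodes with a double edge at one end; the terminal node there is the unique short simple root (B_3). A semisimple Lie algebra decomposes uniquely as the direct sum of simple ideals, one per connected component of its Dynkin diagram, so g ≅ A_5 ⊕ B_3 (dimension 35 + 21 = 56).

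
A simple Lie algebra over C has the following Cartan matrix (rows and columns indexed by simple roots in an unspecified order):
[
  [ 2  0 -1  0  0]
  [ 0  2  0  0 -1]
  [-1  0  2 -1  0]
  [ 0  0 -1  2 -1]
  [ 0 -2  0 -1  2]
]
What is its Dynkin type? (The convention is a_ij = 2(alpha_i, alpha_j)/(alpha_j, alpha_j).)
The matrix has rank 5 with 2's on the diagonal. Reading the off-diagonal entries as Dynkin edges (a single edge where a_ij = a_ji = -1; a double or triple edge where a_ij * a_ji = 2 or 3), the diagram is a chain of 5 nodes with a double edge at one end; the terminal node there is the unique short simple root (B_5). One simple-root ordering that puts it in standard form is (alpha_1, alpha_3, alpha_4, alpha_5, alpha_2). So the algebra is type B_5, i.e. so(11).

B_5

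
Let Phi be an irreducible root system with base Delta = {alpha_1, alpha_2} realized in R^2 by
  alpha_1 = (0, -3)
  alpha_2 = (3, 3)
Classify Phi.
B_2 (so(5))

Compute the Cartan integers a_ij = 2(alpha_i, alpha_j)/(alpha_j, alpha_j); the resulting 2x2 Cartan matrix is
[[2, -1], [-2, 2]].
The roots have two lengths (squared-length ratio 2:1); the short ones are alpha_{1}. The associated Dynkin diagram is a chain of 2 nodes with a double edge at one end; the terminal node there is the unique short simple root (B_2), so the type is B_2 (the algebra so(5)).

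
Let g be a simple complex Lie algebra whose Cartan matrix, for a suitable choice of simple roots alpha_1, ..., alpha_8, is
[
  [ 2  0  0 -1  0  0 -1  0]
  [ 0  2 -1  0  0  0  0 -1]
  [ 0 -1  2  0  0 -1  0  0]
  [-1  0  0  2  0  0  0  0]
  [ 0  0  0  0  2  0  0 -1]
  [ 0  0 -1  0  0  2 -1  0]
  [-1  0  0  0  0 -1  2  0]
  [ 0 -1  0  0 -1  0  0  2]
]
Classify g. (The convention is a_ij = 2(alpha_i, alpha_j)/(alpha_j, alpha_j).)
type A_8

The matrix has rank 8 with 2's on the diagonal. Reading the off-diagonal entries as Dynkin edges (a single edge where a_ij = a_ji = -1; a double or triple edge where a_ij * a_ji = 2 or 3), the diagram is a chain of 8 nodes with single edges (A_8). One simple-root ordering that puts it in standard form is (alpha_5, alpha_8, alpha_2, alpha_3, alpha_6, alpha_7, alpha_1, alpha_4). So the algebra is type A_8, i.e. sl(9).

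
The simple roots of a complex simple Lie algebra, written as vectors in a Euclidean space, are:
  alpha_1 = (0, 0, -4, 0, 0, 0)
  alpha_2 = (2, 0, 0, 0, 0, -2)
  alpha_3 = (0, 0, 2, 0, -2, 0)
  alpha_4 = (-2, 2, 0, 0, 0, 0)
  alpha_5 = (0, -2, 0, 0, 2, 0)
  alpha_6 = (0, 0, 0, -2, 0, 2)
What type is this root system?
Compute the Cartan integers a_ij = 2(alpha_i, alpha_j)/(alpha_j, alpha_j); the resulting 6x6 Cartan matrix is
[[2, 0, -2, 0, 0, 0], [0, 2, 0, -1, 0, -1], [-1, 0, 2, 0, -1, 0], [0, -1, 0, 2, -1, 0], [0, 0, -1, -1, 2, 0], [0, -1, 0, 0, 0, 2]].
The roots have two lengths (squared-length ratio 2:1); the short ones are alpha_{2,3,4,5,6}. The associated Dynkin diagram is a chain of 6 nodes with a double edge at one end; the terminal node there is the unique long simple root (C_6), so the type is C_6 (the algebra sp(12)).

type C_6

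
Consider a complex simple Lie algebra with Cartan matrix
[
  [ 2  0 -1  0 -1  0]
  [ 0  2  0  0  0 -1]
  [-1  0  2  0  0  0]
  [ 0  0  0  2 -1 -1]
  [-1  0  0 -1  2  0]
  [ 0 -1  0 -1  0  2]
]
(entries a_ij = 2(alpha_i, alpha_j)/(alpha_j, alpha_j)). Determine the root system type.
A_6

The matrix has rank 6 with 2's on the diagonal. Reading the off-diagonal entries as Dynkin edges (a single edge where a_ij = a_ji = -1; a double or triple edge where a_ij * a_ji = 2 or 3), the diagram is a chain of 6 nodes with single edges (A_6). One simple-root ordering that puts it in standard form is (alpha_3, alpha_1, alpha_5, alpha_4, alpha_6, alpha_2). So the algebra is type A_6, i.e. sl(7).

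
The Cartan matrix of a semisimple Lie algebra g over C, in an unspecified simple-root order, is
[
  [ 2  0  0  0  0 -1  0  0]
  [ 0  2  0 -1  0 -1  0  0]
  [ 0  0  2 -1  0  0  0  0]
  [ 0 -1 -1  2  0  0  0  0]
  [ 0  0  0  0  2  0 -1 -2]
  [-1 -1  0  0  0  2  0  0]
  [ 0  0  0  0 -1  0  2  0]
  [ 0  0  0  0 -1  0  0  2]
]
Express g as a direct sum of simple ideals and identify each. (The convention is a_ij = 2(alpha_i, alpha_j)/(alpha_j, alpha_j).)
The diagram associated to this matrix has two connected components: the simple roots {alpha_1, alpha_2, alpha_3, alpha_4, alpha_6} form a chain of 5 nodes with single edges (A_5), and {alpha_5, alpha_7, alpha_8} form a chain of 3 nodes with a double edge at one end; the terminal node there is the unique short simple root (B_3). A semisimple Lie algebra decomposes uniquely as the direct sum of simple ideals, one per connected component of its Dynkin diagram, so g ≅ A_5 ⊕ B_3 (dimension 35 + 21 = 56).

A5 + B3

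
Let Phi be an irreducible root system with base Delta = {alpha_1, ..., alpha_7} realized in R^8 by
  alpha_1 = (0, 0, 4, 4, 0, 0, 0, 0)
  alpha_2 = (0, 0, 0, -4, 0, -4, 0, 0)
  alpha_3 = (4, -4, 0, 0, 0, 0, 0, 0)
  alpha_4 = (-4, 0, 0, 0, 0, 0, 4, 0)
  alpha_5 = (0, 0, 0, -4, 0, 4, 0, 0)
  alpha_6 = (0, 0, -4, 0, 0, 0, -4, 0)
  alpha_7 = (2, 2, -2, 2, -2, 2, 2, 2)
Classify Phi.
Compute the Cartan integers a_ij = 2(alpha_i, alpha_j)/(alpha_j, alpha_j); the resulting 7x7 Cartan matrix is
[[2, -1, 0, 0, -1, -1, 0], [-1, 2, 0, 0, 0, 0, -1], [0, 0, 2, -1, 0, 0, 0], [0, 0, -1, 2, 0, -1, 0], [-1, 0, 0, 0, 2, 0, 0], [-1, 0, 0, -1, 0, 2, 0], [0, -1, 0, 0, 0, 0, 2]].
All simple roots have the same length, so the diagram is simply laced. The associated Dynkin diagram is a chain of 6 nodes with one extra node attached to the third node from one end (E_7), so the type is E_7.

E7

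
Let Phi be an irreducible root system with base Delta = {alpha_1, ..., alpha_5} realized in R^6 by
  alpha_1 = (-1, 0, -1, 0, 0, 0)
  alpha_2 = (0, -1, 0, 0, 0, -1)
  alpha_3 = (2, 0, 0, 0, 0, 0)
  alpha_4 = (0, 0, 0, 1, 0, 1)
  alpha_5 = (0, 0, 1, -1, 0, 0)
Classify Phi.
C5

Compute the Cartan integers a_ij = 2(alpha_i, alpha_j)/(alpha_j, alpha_j); the resulting 5x5 Cartan matrix is
[[2, 0, -1, 0, -1], [0, 2, 0, -1, 0], [-2, 0, 2, 0, 0], [0, -1, 0, 2, -1], [-1, 0, 0, -1, 2]].
The roots have two lengths (squared-length ratio 2:1); the short ones are alpha_{1,2,4,5}. The associated Dynkin diagram is a chain of 5 nodes with a double edge at one end; the terminal node there is the unique long simple root (C_5), so the type is C_5 (the algebra sp(10)).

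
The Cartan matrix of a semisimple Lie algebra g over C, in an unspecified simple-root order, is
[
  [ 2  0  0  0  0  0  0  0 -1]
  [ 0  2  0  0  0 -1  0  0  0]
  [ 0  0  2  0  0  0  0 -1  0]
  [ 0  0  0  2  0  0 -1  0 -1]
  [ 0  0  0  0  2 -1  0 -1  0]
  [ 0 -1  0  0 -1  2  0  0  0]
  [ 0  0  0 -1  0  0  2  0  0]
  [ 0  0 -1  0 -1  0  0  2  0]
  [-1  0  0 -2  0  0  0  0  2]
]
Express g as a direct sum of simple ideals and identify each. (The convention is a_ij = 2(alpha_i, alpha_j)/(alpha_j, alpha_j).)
A_5 (sl(6)) ⊕ F_4

The diagram associated to this matrix has two connected components: the simple roots {alpha_2, alpha_3, alpha_5, alpha_6, alpha_8} form a chain of 5 nodes with single edges (A_5), and {alpha_1, alpha_4, alpha_7, alpha_9} form a chain of 4 nodes with a double edge between the middle two (F_4). A semisimple Lie algebra decomposes uniquely as the direct sum of simple ideals, one per connected component of its Dynkin diagram, so g ≅ A_5 ⊕ F_4 (dimension 35 + 52 = 87).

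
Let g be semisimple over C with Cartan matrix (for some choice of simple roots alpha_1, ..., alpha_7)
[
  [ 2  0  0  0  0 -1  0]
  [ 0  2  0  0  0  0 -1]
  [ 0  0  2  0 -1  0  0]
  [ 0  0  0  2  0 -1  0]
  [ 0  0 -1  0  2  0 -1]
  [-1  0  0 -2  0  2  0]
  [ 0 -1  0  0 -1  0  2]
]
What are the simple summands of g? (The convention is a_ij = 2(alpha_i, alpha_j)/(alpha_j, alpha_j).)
The diagram associated to this matrix has two connected components: the simple roots {alpha_2, alpha_3, alpha_5, alpha_7} form a chain of 4 nodes with single edges (A_4), and {alpha_1, alpha_4, alpha_6} form a chain of 3 nodes with a double edge at one end; the terminal node there is the unique short simple root (B_3). A semisimple Lie algebra decomposes uniquely as the direct sum of simple ideals, one per connected component of its Dynkin diagram, so g ≅ A_4 ⊕ B_3 (dimension 24 + 21 = 45).

A4 ⊕ B3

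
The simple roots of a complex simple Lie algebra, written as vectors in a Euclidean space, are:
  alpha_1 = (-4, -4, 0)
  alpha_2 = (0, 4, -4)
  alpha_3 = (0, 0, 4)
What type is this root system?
Compute the Cartan integers a_ij = 2(alpha_i, alpha_j)/(alpha_j, alpha_j); the resulting 3x3 Cartan matrix is
[[2, -1, 0], [-1, 2, -2], [0, -1, 2]].
The roots have two lengths (squared-length ratio 2:1); the short ones are alpha_{3}. The associated Dynkin diagram is a chain of 3 nodes with a double edge at one end; the terminal node there is the unique short simple root (B_3), so the type is B_3 (the algebra so(7)).

B_3 (so(7))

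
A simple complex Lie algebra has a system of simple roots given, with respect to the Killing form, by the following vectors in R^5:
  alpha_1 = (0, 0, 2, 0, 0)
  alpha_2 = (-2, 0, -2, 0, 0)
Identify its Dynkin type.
Compute the Cartan integers a_ij = 2(alpha_i, alpha_j)/(alpha_j, alpha_j); the resulting 2x2 Cartan matrix is
[[2, -1], [-2, 2]].
The roots have two lengths (squared-length ratio 2:1); the short ones are alpha_{1}. The associated Dynkin diagram is a chain of 2 nodes with a double edge at one end; the terminal node there is the unique short simple root (B_2), so the type is B_2 (the algebra so(5)).

B_2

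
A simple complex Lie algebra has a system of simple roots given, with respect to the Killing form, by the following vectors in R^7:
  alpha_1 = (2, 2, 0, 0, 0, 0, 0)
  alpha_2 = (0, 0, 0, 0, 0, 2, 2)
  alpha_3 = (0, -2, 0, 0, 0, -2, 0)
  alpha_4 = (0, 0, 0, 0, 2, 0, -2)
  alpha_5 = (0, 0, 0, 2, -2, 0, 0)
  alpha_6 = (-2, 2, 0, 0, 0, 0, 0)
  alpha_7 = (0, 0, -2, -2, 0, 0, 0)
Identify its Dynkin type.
D7

Compute the Cartan integers a_ij = 2(alpha_i, alpha_j)/(alpha_j, alpha_j); the resulting 7x7 Cartan matrix is
[[2, 0, -1, 0, 0, 0, 0], [0, 2, -1, -1, 0, 0, 0], [-1, -1, 2, 0, 0, -1, 0], [0, -1, 0, 2, -1, 0, 0], [0, 0, 0, -1, 2, 0, -1], [0, 0, -1, 0, 0, 2, 0], [0, 0, 0, 0, -1, 0, 2]].
All simple roots have the same length, so the diagram is simply laced. The associated Dynkin diagram is a chain of 5 nodes with a fork of two nodes at one end (D_7), so the type is D_7 (the algebra so(14)).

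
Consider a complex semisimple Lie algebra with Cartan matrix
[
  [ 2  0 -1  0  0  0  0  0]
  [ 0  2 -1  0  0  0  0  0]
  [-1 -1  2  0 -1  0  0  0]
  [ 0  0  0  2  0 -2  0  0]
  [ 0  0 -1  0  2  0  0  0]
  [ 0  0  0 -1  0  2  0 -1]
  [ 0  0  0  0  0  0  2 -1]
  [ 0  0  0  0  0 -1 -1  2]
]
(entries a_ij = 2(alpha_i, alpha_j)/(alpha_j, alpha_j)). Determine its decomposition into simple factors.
C_4 + D_4

The diagram associated to this matrix has two connected components: the simple roots {alpha_4, alpha_6, alpha_7, alpha_8} form a chain of 4 nodes with a double edge at one end; the terminal node there is the unique long simple root (C_4), and {alpha_1, alpha_2, alpha_3, alpha_5} form a chain of 2 nodes with a fork of two nodes at one end (D_4). A semisimple Lie algebra decomposes uniquely as the direct sum of simple ideals, one per connected component of its Dynkin diagram, so g ≅ C_4 ⊕ D_4 (dimension 36 + 28 = 64).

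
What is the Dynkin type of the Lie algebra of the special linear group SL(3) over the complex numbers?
This is sl(3), which has dimension 3^2 - 1 = 8 and rank 3 - 1 = 2 (a Cartan subalgebra is the diagonal traceless matrices). In the classification of classical Lie algebras, the special linear algebra sl(n+1) has type A_n; here n = 2, so the Dynkin diagram is a chain of 2 nodes with single edges (A_2). Hence the type is A_2.

A2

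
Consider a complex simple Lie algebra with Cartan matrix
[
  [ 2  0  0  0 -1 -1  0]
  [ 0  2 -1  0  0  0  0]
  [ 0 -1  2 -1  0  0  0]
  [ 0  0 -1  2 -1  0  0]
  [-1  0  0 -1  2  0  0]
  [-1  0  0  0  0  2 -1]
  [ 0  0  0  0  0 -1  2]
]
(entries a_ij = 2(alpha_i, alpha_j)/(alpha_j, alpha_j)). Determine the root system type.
The matrix has rank 7 with 2's on the diagonal. Reading the off-diagonal entries as Dynkin edges (a single edge where a_ij = a_ji = -1; a double or triple edge where a_ij * a_ji = 2 or 3), the diagram is a chain of 7 nodes with single edges (A_7). One simple-root ordering that puts it in standard form is (alpha_2, alpha_3, alpha_4, alpha_5, alpha_1, alpha_6, alpha_7). So the algebra is type A_7, i.e. sl(8).

A_7 (sl(8))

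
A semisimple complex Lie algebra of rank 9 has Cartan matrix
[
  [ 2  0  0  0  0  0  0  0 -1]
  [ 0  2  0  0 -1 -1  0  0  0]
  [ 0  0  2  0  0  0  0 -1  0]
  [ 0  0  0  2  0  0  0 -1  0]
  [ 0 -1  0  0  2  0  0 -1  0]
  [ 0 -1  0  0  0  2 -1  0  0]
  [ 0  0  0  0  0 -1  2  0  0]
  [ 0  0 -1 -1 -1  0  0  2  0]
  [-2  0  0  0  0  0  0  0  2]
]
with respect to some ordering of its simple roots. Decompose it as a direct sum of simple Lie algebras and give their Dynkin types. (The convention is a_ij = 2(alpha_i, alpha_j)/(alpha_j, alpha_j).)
The diagram associated to this matrix has two connected components: the simple roots {alpha_1, alpha_9} form a chain of 2 nodes with a double edge at one end; the terminal node there is the unique short simple root (B_2), and {alpha_2, alpha_3, alpha_4, alpha_5, alpha_6, alpha_7, alpha_8} form a chain of 5 nodes with a fork of two nodes at one end (D_7). A semisimple Lie algebra decomposes uniquely as the direct sum of simple ideals, one per connected component of its Dynkin diagram, so g ≅ B_2 ⊕ D_7 (dimension 10 + 91 = 101).

B2 ⊕ D7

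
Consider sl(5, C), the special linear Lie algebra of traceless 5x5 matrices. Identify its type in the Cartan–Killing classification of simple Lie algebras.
A4

This is sl(5), which has dimension 5^2 - 1 = 24 and rank 5 - 1 = 4 (a Cartan subalgebra is the diagonal traceless matrices). In the classification of classical Lie algebras, the special linear algebra sl(n+1) has type A_n; here n = 4, so the Dynkin diagram is a chain of 4 nodes with single edges (A_4). Hence the type is A_4.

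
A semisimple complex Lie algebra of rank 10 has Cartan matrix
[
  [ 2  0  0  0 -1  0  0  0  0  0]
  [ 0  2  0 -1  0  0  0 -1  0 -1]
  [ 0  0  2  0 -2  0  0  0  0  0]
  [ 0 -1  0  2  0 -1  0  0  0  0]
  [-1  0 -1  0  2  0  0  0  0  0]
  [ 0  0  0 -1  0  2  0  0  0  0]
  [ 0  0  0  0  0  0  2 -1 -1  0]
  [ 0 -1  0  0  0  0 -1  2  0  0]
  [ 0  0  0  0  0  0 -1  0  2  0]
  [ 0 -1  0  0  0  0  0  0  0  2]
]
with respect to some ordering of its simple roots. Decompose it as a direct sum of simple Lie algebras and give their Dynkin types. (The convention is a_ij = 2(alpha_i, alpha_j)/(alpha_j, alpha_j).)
The diagram associated to this matrix has two connected components: the simple roots {alpha_1, alpha_3, alpha_5} form a chain of 3 nodes with a double edge at one end; the terminal node there is the unique long simple root (C_3), and {alpha_2, alpha_4, alpha_6, alpha_7, alpha_8, alpha_9, alpha_10} form a chain of 6 nodes with one extra node attached to the third node from one end (E_7). A semisimple Lie algebra decomposes uniquely as the direct sum of simple ideals, one per connected component of its Dynkin diagram, so g ≅ C_3 ⊕ E_7 (dimension 21 + 133 = 154).

C_3 ⊕ E_7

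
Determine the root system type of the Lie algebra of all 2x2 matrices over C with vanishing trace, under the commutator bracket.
This is sl(2), which has dimension 2^2 - 1 = 3 and rank 2 - 1 = 1 (a Cartan subalgebra is the diagonal traceless matrices). In the classification of classical Lie algebras, the special linear algebra sl(n+1) has type A_n; here n = 1, so the Dynkin diagram is a chain of 1 nodes with single edges (A_1). Hence the type is A_1.

A_1 (sl(2))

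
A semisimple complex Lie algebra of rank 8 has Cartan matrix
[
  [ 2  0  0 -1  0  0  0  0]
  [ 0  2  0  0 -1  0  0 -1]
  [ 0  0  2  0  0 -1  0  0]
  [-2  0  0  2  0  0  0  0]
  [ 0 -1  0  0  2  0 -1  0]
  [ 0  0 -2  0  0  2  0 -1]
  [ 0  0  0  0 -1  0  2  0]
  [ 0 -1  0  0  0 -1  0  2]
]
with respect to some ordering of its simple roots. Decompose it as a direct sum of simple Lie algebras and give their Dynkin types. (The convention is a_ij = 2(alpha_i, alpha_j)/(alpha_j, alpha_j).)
The diagram associated to this matrix has two connected components: the simple roots {alpha_1, alpha_4} form a chain of 2 nodes with a double edge at one end; the terminal node there is the unique short simple root (B_2), and {alpha_2, alpha_3, alpha_5, alpha_6, alpha_7, alpha_8} form a chain of 6 nodes with a double edge at one end; the terminal node there is the unique short simple root (B_6). A semisimple Lie algebra decomposes uniquely as the direct sum of simple ideals, one per connected component of its Dynkin diagram, so g ≅ B_2 ⊕ B_6 (dimension 10 + 78 = 88).

B_2 (so(5)) + B_6 (so(13))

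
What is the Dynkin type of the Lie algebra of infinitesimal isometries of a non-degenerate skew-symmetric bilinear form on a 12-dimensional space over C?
This is sp(12), which has dimension 12(12+1)/2 = 78 and rank 12/2 = 6. In the classification of classical Lie algebras, the symplectic algebra sp(2n) has type C_n; here n = 6, so the Dynkin diagram is a chain of 6 nodes with a double edge at one end; the terminal node there is the unique long simple root (C_6). Hence the type is C_6.

C_6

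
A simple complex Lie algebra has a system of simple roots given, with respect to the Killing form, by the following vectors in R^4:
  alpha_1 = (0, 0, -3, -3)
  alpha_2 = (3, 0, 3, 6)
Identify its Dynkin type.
Compute the Cartan integers a_ij = 2(alpha_i, alpha_j)/(alpha_j, alpha_j); the resulting 2x2 Cartan matrix is
[[2, -1], [-3, 2]].
The roots have two lengths (squared-length ratio 3:1); the short ones are alpha_{1}. The associated Dynkin diagram is two nodes joined by a triple edge (G_2), so the type is G_2.

G_2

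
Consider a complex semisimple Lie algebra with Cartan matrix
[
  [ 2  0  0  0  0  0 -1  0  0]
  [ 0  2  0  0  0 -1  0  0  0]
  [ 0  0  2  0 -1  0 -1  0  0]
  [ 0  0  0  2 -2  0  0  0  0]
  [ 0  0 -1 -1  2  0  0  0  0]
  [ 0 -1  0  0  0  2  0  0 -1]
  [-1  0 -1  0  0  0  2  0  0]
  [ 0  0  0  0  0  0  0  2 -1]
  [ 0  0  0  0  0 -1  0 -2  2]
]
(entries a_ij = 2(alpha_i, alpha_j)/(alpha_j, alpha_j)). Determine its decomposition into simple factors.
The diagram associated to this matrix has two connected components: the simple roots {alpha_2, alpha_6, alpha_8, alpha_9} form a chain of 4 nodes with a double edge at one end; the terminal node there is the unique short simple root (B_4), and {alpha_1, alpha_3, alpha_4, alpha_5, alpha_7} form a chain of 5 nodes with a double edge at one end; the terminal node there is the unique long simple root (C_5). A semisimple Lie algebra decomposes uniquely as the direct sum of simple ideals, one per connected component of its Dynkin diagram, so g ≅ B_4 ⊕ C_5 (dimension 36 + 55 = 91).

B4 ⊕ C5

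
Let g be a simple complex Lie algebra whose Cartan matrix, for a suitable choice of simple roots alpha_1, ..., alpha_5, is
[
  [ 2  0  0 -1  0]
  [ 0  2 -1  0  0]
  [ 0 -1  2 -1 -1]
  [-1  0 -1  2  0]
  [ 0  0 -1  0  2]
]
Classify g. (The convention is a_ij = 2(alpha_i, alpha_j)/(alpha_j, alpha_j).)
type D_5

The matrix has rank 5 with 2's on the diagonal. Reading the off-diagonal entries as Dynkin edges (a single edge where a_ij = a_ji = -1; a double or triple edge where a_ij * a_ji = 2 or 3), the diagram is a chain of 3 nodes with a fork of two nodes at one end (D_5). One simple-root ordering that puts it in standard form is (alpha_1, alpha_4, alpha_3, alpha_2, alpha_5). So the algebra is type D_5, i.e. so(10).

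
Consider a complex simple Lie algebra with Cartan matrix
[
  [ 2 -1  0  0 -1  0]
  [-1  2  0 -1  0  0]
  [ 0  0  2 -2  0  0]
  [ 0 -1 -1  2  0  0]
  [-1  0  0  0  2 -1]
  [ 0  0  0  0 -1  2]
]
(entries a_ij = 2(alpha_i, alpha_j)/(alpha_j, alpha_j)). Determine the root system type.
The matrix has rank 6 with 2's on the diagonal. Reading the off-diagonal entries as Dynkin edges (a single edge where a_ij = a_ji = -1; a double or triple edge where a_ij * a_ji = 2 or 3), the diagram is a chain of 6 nodes with a double edge at one end; the terminal node there is the unique long simple root (C_6). One simple-root ordering that puts it in standard form is (alpha_6, alpha_5, alpha_1, alpha_2, alpha_4, alpha_3). So the algebra is type C_6, i.e. sp(12).

C6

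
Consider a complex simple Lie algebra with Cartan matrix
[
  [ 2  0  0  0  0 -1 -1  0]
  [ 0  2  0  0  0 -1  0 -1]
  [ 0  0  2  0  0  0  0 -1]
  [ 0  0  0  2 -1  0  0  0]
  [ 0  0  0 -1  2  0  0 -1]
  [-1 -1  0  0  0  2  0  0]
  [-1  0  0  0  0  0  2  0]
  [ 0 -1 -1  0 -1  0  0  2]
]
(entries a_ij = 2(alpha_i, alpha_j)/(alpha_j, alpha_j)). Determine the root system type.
E_8

The matrix has rank 8 with 2's on the diagonal. Reading the off-diagonal entries as Dynkin edges (a single edge where a_ij = a_ji = -1; a double or triple edge where a_ij * a_ji = 2 or 3), the diagram is a chain of 7 nodes with one extra node attached to the third node from one end (E_8). One simple-root ordering that puts it in standard form is (alpha_4, alpha_3, alpha_5, alpha_8, alpha_2, alpha_6, alpha_1, alpha_7). So the algebra is type E_8.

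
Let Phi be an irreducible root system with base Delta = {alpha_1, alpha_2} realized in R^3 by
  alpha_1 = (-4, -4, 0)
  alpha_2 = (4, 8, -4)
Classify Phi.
G_2

Compute the Cartan integers a_ij = 2(alpha_i, alpha_j)/(alpha_j, alpha_j); the resulting 2x2 Cartan matrix is
[[2, -1], [-3, 2]].
The roots have two lengths (squared-length ratio 3:1); the short ones are alpha_{1}. The associated Dynkin diagram is two nodes joined by a triple edge (G_2), so the type is G_2.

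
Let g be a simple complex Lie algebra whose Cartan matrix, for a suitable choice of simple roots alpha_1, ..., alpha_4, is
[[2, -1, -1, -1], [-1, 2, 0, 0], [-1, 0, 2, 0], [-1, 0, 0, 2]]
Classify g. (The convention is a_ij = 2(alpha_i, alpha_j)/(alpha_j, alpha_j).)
The matrix has rank 4 with 2's on the diagonal. Reading the off-diagonal entries as Dynkin edges (a single edge where a_ij = a_ji = -1; a double or triple edge where a_ij * a_ji = 2 or 3), the diagram is a chain of 2 nodes with a fork of two nodes at one end (D_4). One simple-root ordering that puts it in standard form is (alpha_2, alpha_1, alpha_4, alpha_3). So the algebra is type D_4, i.e. so(8).

D_4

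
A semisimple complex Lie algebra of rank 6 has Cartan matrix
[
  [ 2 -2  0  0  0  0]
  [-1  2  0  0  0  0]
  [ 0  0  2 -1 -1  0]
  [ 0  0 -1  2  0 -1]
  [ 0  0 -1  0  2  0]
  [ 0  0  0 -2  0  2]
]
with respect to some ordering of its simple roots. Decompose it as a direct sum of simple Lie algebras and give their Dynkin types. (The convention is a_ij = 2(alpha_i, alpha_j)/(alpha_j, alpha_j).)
B_2 + C_4

The diagram associated to this matrix has two connected components: the simple roots {alpha_1, alpha_2} form a chain of 2 nodes with a double edge at one end; the terminal node there is the unique short simple root (B_2), and {alpha_3, alpha_4, alpha_5, alpha_6} form a chain of 4 nodes with a double edge at one end; the terminal node there is the unique long simple root (C_4). A semisimple Lie algebra decomposes uniquely as the direct sum of simple ideals, one per connected component of its Dynkin diagram, so g ≅ B_2 ⊕ C_4 (dimension 10 + 36 = 46).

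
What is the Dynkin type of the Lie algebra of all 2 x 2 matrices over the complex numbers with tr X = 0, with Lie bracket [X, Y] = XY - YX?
This is sl(2), which has dimension 2^2 - 1 = 3 and rank 2 - 1 = 1 (a Cartan subalgebra is the diagonal traceless matrices). In the classification of classical Lie algebras, the special linear algebra sl(n+1) has type A_n; here n = 1, so the Dynkin diagram is a chain of 1 nodes with single edges (A_1). Hence the type is A_1.

A_1 (sl(2))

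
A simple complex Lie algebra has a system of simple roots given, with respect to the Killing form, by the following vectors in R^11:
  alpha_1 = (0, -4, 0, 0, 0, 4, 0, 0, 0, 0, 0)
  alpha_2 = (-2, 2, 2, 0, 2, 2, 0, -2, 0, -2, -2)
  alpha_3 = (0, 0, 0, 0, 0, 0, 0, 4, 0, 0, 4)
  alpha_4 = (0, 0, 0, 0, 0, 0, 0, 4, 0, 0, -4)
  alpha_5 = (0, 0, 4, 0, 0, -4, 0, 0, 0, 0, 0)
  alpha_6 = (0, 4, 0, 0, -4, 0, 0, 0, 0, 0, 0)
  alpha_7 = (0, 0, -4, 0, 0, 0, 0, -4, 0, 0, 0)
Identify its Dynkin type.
E_7

Compute the Cartan integers a_ij = 2(alpha_i, alpha_j)/(alpha_j, alpha_j); the resulting 7x7 Cartan matrix is
[[2, 0, 0, 0, -1, -1, 0], [0, 2, -1, 0, 0, 0, 0], [0, -1, 2, 0, 0, 0, -1], [0, 0, 0, 2, 0, 0, -1], [-1, 0, 0, 0, 2, 0, -1], [-1, 0, 0, 0, 0, 2, 0], [0, 0, -1, -1, -1, 0, 2]].
All simple roots have the same length, so the diagram is simply laced. The associated Dynkin diagram is a chain of 6 nodes with one extra node attached to the third node from one end (E_7), so the type is E_7.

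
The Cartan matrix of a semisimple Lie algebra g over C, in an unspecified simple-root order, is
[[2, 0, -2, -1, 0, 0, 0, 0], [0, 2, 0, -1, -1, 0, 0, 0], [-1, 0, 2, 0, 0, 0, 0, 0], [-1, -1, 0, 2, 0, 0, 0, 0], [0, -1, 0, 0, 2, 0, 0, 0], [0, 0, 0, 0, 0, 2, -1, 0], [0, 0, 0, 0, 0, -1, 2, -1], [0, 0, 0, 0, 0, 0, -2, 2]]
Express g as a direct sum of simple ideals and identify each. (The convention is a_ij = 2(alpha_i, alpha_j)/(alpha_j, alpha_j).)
The diagram associated to this matrix has two connected components: the simple roots {alpha_1, alpha_2, alpha_3, alpha_4, alpha_5} form a chain of 5 nodes with a double edge at one end; the terminal node there is the unique short simple root (B_5), and {alpha_6, alpha_7, alpha_8} form a chain of 3 nodes with a double edge at one end; the terminal node there is the unique long simple root (C_3). A semisimple Lie algebra decomposes uniquely as the direct sum of simple ideals, one per connected component of its Dynkin diagram, so g ≅ B_5 ⊕ C_3 (dimension 55 + 21 = 76).

B5 ⊕ C3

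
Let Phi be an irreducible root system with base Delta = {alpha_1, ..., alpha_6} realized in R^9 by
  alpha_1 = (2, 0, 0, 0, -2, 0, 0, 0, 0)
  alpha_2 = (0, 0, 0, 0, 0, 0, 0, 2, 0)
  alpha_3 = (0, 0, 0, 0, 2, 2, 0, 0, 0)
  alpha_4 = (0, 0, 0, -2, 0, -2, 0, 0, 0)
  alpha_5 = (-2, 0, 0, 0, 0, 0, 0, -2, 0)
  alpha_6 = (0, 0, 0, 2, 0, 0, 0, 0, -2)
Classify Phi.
B6

Compute the Cartan integers a_ij = 2(alpha_i, alpha_j)/(alpha_j, alpha_j); the resulting 6x6 Cartan matrix is
[[2, 0, -1, 0, -1, 0], [0, 2, 0, 0, -1, 0], [-1, 0, 2, -1, 0, 0], [0, 0, -1, 2, 0, -1], [-1, -2, 0, 0, 2, 0], [0, 0, 0, -1, 0, 2]].
The roots have two lengths (squared-length ratio 2:1); the short ones are alpha_{2}. The associated Dynkin diagram is a chain of 6 nodes with a double edge at one end; the terminal node there is the unique short simple root (B_6), so the type is B_6 (the algebra so(13)).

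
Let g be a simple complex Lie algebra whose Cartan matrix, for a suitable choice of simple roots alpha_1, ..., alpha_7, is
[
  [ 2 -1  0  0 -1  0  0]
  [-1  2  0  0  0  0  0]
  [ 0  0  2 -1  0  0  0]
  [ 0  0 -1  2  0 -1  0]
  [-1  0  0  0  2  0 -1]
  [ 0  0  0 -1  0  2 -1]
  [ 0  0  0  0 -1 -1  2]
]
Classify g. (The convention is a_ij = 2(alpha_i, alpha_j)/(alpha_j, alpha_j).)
A_7

The matrix has rank 7 with 2's on the diagonal. Reading the off-diagonal entries as Dynkin edges (a single edge where a_ij = a_ji = -1; a double or triple edge where a_ij * a_ji = 2 or 3), the diagram is a chain of 7 nodes with single edges (A_7). One simple-root ordering that puts it in standard form is (alpha_2, alpha_1, alpha_5, alpha_7, alpha_6, alpha_4, alpha_3). So the algebra is type A_7, i.e. sl(8).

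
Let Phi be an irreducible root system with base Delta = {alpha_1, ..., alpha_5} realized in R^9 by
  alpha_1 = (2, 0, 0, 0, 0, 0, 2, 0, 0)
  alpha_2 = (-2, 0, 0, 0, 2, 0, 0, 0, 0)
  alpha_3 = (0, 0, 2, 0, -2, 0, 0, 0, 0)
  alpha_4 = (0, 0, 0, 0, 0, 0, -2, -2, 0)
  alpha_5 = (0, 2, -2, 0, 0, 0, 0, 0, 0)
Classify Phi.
Compute the Cartan integers a_ij = 2(alpha_i, alpha_j)/(alpha_j, alpha_j); the resulting 5x5 Cartan matrix is
[[2, -1, 0, -1, 0], [-1, 2, -1, 0, 0], [0, -1, 2, 0, -1], [-1, 0, 0, 2, 0], [0, 0, -1, 0, 2]].
All simple roots have the same length, so the diagram is simply laced. The associated Dynkin diagram is a chain of 5 nodes with single edges (A_5), so the type is A_5 (the algebra sl(6)).

A5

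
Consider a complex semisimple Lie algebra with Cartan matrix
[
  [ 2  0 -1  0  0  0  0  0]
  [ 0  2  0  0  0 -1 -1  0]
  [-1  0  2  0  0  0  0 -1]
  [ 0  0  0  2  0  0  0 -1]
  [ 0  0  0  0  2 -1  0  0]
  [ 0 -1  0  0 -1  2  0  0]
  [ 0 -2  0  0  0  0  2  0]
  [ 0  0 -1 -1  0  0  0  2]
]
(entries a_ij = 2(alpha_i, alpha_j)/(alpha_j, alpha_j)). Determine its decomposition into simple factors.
A_4 ⊕ C_4

The diagram associated to this matrix has two connected components: the simple roots {alpha_1, alpha_3, alpha_4, alpha_8} form a chain of 4 nodes with single edges (A_4), and {alpha_2, alpha_5, alpha_6, alpha_7} form a chain of 4 nodes with a double edge at one end; the terminal node there is the unique long simple root (C_4). A semisimple Lie algebra decomposes uniquely as the direct sum of simple ideals, one per connected component of its Dynkin diagram, so g ≅ A_4 ⊕ C_4 (dimension 24 + 36 = 60).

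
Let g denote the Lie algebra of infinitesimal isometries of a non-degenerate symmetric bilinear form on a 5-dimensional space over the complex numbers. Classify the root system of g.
This is so(5) with 5 odd, which has dimension 5(5-1)/2 = 10 and rank (5-1)/2 = 2. In the classification of classical Lie algebras, the orthogonal algebra so(2n+1) in an odd number of variables has type B_n; here n = 2, so the Dynkin diagram is a chain of 2 nodes with a double edge at one end; the terminal node there is the unique short simple root (B_2). Hence the type is B_2.

type B_2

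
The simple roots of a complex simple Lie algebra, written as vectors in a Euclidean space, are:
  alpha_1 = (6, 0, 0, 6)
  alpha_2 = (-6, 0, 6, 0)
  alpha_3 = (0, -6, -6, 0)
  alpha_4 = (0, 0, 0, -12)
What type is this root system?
C4

Compute the Cartan integers a_ij = 2(alpha_i, alpha_j)/(alpha_j, alpha_j); the resulting 4x4 Cartan matrix is
[[2, -1, 0, -1], [-1, 2, -1, 0], [0, -1, 2, 0], [-2, 0, 0, 2]].
The roots have two lengths (squared-length ratio 2:1); the short ones are alpha_{1,2,3}. The associated Dynkin diagram is a chain of 4 nodes with a double edge at one end; the terminal node there is the unique long simple root (C_4), so the type is C_4 (the algebra sp(8)).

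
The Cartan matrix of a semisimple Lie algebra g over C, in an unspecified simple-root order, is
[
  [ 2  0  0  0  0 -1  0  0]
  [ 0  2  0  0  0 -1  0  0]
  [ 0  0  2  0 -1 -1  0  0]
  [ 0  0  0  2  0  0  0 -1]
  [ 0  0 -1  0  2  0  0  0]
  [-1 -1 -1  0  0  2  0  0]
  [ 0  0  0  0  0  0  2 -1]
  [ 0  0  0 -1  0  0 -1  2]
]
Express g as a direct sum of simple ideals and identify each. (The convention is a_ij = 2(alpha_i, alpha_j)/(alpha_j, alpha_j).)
A_3 (sl(4)) ⊕ D_5 (so(10))

The diagram associated to this matrix has two connected components: the simple roots {alpha_4, alpha_7, alpha_8} form a chain of 3 nodes with single edges (A_3), and {alpha_1, alpha_2, alpha_3, alpha_5, alpha_6} form a chain of 3 nodes with a fork of two nodes at one end (D_5). A semisimple Lie algebra decomposes uniquely as the direct sum of simple ideals, one per connected component of its Dynkin diagram, so g ≅ A_3 ⊕ D_5 (dimension 15 + 45 = 60).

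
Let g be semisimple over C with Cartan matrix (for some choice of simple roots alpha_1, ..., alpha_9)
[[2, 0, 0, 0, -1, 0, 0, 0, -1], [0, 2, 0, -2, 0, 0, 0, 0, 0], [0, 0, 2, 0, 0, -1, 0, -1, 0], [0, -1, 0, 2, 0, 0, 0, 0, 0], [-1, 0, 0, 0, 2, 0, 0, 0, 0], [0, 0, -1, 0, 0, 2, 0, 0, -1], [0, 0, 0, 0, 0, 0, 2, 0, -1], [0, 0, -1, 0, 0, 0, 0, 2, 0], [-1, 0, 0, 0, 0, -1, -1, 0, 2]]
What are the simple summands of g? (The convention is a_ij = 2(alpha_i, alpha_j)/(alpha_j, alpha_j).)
type B_2 ⊕ type E_7

The diagram associated to this matrix has two connected components: the simple roots {alpha_2, alpha_4} form a chain of 2 nodes with a double edge at one end; the terminal node there is the unique short simple root (B_2), and {alpha_1, alpha_3, alpha_5, alpha_6, alpha_7, alpha_8, alpha_9} form a chain of 6 nodes with one extra node attached to the third node from one end (E_7). A semisimple Lie algebra decomposes uniquely as the direct sum of simple ideals, one per connected component of its Dynkin diagram, so g ≅ B_2 ⊕ E_7 (dimension 10 + 133 = 143).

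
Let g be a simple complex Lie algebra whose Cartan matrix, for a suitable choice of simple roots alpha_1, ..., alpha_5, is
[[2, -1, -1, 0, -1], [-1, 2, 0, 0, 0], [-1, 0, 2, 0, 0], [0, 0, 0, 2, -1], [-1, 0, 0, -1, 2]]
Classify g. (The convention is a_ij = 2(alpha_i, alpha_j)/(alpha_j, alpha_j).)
D_5

The matrix has rank 5 with 2's on the diagonal. Reading the off-diagonal entries as Dynkin edges (a single edge where a_ij = a_ji = -1; a double or triple edge where a_ij * a_ji = 2 or 3), the diagram is a chain of 3 nodes with a fork of two nodes at one end (D_5). One simple-root ordering that puts it in standard form is (alpha_4, alpha_5, alpha_1, alpha_3, alpha_2). So the algebra is type D_5, i.e. so(10).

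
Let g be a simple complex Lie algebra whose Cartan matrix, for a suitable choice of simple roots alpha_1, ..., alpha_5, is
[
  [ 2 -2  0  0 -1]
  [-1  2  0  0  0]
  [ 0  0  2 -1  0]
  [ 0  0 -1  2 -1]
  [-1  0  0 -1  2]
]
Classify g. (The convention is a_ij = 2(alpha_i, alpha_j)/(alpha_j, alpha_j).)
The matrix has rank 5 with 2's on the diagonal. Reading the off-diagonal entries as Dynkin edges (a single edge where a_ij = a_ji = -1; a double or triple edge where a_ij * a_ji = 2 or 3), the diagram is a chain of 5 nodes with a double edge at one end; the terminal node there is the unique short simple root (B_5). One simple-root ordering that puts it in standard form is (alpha_3, alpha_4, alpha_5, alpha_1, alpha_2). So the algebra is type B_5, i.e. so(11).

B_5 (so(11))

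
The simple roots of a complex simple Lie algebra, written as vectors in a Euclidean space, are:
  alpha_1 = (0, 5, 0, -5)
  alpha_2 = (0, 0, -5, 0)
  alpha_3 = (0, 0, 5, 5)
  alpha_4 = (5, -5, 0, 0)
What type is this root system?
B_4 (so(9))

Compute the Cartan integers a_ij = 2(alpha_i, alpha_j)/(alpha_j, alpha_j); the resulting 4x4 Cartan matrix is
[[2, 0, -1, -1], [0, 2, -1, 0], [-1, -2, 2, 0], [-1, 0, 0, 2]].
The roots have two lengths (squared-length ratio 2:1); the short ones are alpha_{2}. The associated Dynkin diagram is a chain of 4 nodes with a double edge at one end; the terminal node there is the unique short simple root (B_4), so the type is B_4 (the algebra so(9)).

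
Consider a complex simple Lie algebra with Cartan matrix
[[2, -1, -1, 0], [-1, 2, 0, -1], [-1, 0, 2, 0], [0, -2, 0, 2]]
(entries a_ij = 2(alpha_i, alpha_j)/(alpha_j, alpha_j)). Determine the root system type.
C_4

The matrix has rank 4 with 2's on the diagonal. Reading the off-diagonal entries as Dynkin edges (a single edge where a_ij = a_ji = -1; a double or triple edge where a_ij * a_ji = 2 or 3), the diagram is a chain of 4 nodes with a double edge at one end; the terminal node there is the unique long simple root (C_4). One simple-root ordering that puts it in standard form is (alpha_3, alpha_1, alpha_2, alpha_4). So the algebra is type C_4, i.e. sp(8).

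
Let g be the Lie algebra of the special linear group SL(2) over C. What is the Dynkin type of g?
A_1 (sl(2))

This is sl(2), which has dimension 2^2 - 1 = 3 and rank 2 - 1 = 1 (a Cartan subalgebra is the diagonal traceless matrices). In the classification of classical Lie algebras, the special linear algebra sl(n+1) has type A_n; here n = 1, so the Dynkin diagram is a chain of 1 nodes with single edges (A_1). Hence the type is A_1.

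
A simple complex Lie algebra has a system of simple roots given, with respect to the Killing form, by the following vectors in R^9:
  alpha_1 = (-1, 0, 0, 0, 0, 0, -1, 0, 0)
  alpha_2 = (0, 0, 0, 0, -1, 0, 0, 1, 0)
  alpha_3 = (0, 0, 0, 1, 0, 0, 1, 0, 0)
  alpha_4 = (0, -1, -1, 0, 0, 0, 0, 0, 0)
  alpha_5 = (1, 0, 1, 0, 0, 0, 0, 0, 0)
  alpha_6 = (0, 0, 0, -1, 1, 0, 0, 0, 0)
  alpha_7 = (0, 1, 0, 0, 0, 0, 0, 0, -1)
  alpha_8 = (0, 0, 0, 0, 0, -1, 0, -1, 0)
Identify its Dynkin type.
Compute the Cartan integers a_ij = 2(alpha_i, alpha_j)/(alpha_j, alpha_j); the resulting 8x8 Cartan matrix is
[[2, 0, -1, 0, -1, 0, 0, 0], [0, 2, 0, 0, 0, -1, 0, -1], [-1, 0, 2, 0, 0, -1, 0, 0], [0, 0, 0, 2, -1, 0, -1, 0], [-1, 0, 0, -1, 2, 0, 0, 0], [0, -1, -1, 0, 0, 2, 0, 0], [0, 0, 0, -1, 0, 0, 2, 0], [0, -1, 0, 0, 0, 0, 0, 2]].
All simple roots have the same length, so the diagram is simply laced. The associated Dynkin diagram is a chain of 8 nodes with single edges (A_8), so the type is A_8 (the algebra sl(9)).

type A_8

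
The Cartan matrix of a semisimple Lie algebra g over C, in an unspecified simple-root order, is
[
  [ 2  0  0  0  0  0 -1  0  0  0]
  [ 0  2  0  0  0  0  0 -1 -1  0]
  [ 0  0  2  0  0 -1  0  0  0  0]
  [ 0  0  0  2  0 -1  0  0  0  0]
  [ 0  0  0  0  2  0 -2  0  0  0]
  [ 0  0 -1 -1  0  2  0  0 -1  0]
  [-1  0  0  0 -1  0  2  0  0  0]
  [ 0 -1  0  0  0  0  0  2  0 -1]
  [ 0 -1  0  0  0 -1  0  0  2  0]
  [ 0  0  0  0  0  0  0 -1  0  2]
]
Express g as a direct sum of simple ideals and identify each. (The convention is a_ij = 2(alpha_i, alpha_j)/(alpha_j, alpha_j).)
The diagram associated to this matrix has two connected components: the simple roots {alpha_1, alpha_5, alpha_7} form a chain of 3 nodes with a double edge at one end; the terminal node there is the unique long simple root (C_3), and {alpha_2, alpha_3, alpha_4, alpha_6, alpha_8, alpha_9, alpha_10} form a chain of 5 nodes with a fork of two nodes at one end (D_7). A semisimple Lie algebra decomposes uniquely as the direct sum of simple ideals, one per connected component of its Dynkin diagram, so g ≅ C_3 ⊕ D_7 (dimension 21 + 91 = 112).

C3 ⊕ D7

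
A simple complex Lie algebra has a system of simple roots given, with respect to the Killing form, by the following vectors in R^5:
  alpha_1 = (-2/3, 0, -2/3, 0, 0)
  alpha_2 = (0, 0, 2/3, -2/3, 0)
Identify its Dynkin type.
Compute the Cartan integers a_ij = 2(alpha_i, alpha_j)/(alpha_j, alpha_j); the resulting 2x2 Cartan matrix is
[[2, -1], [-1, 2]].
All simple roots have the same length, so the diagram is simply laced. The associated Dynkin diagram is a chain of 2 nodes with single edges (A_2), so the type is A_2 (the algebra sl(3)).

A_2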